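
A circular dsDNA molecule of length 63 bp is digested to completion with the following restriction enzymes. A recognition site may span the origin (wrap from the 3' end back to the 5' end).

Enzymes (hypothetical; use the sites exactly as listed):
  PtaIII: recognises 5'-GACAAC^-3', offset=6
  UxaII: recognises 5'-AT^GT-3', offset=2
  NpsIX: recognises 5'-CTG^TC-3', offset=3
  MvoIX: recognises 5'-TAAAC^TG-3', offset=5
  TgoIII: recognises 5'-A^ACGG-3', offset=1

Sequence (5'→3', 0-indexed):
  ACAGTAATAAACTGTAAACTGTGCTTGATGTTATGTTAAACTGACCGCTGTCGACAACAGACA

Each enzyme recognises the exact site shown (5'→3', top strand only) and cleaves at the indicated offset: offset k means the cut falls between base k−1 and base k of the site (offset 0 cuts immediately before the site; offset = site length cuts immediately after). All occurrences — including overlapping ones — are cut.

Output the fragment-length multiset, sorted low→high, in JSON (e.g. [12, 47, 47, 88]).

Site scan:
  PtaIII GACAAC/6: at [52, 59] ⇒ [2, 58]
  UxaII ATGT/2: at [27, 32] ⇒ [29, 34]
  NpsIX CTGTC/3: at [47] ⇒ [50]
  MvoIX TAAACTG/5: at [7, 14, 36] ⇒ [12, 19, 41]
  TgoIII (AACGG, off=1): no sites

Pooled cuts: [2, 12, 19, 29, 34, 41, 50, 58]

Fragments:
  2→12: 10 bp
  12→19: 7 bp
  19→29: 10 bp
  29→34: 5 bp
  34→41: 7 bp
  41→50: 9 bp
  50→58: 8 bp
  58→2 (wrap): 63-58+2 = 7 bp

[5,7,7,7,8,9,10,10]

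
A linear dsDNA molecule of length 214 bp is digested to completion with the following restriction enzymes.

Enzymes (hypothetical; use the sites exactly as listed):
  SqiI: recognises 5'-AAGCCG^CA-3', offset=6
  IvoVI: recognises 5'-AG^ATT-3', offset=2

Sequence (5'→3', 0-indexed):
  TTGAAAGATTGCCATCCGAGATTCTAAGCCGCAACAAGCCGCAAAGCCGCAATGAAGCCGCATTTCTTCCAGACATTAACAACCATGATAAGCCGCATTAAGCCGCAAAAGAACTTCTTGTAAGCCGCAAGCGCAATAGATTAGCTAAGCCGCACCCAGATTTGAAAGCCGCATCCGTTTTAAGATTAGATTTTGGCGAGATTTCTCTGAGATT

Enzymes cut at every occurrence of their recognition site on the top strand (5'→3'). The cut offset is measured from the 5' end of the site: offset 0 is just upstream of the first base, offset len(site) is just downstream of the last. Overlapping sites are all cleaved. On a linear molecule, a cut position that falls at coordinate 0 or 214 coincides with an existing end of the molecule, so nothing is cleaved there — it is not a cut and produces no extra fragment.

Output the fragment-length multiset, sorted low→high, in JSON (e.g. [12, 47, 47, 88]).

Site scan:
  SqiI AAGCCGCA/6: at [25, 35, 43, 54, 89, 99, 121, 146, 165] ⇒ [31, 41, 49, 60, 95, 105, 127, 152, 171]
  IvoVI AGATT/2: at [5, 18, 137, 157, 182, 187, 198, 209] ⇒ [7, 20, 139, 159, 184, 189, 200, 211]

All cut coordinates (distinct, sorted): [7, 20, 31, 41, 49, 60, 95, 105, 127, 139, 152, 159, 171, 184, 189, 200, 211]

Fragment lengths:
  [0,7): 7 bp
  [7,20): 13 bp
  [20,31): 11 bp
  [31,41): 10 bp
  [41,49): 8 bp
  [49,60): 11 bp
  [60,95): 35 bp
  [95,105): 10 bp
  [105,127): 22 bp
  [127,139): 12 bp
  [139,152): 13 bp
  [152,159): 7 bp
  [159,171): 12 bp
  [171,184): 13 bp
  [184,189): 5 bp
  [189,200): 11 bp
  [200,211): 11 bp
  [211,214): 3 bp

[3,5,7,7,8,10,10,11,11,11,11,12,12,13,13,13,22,35]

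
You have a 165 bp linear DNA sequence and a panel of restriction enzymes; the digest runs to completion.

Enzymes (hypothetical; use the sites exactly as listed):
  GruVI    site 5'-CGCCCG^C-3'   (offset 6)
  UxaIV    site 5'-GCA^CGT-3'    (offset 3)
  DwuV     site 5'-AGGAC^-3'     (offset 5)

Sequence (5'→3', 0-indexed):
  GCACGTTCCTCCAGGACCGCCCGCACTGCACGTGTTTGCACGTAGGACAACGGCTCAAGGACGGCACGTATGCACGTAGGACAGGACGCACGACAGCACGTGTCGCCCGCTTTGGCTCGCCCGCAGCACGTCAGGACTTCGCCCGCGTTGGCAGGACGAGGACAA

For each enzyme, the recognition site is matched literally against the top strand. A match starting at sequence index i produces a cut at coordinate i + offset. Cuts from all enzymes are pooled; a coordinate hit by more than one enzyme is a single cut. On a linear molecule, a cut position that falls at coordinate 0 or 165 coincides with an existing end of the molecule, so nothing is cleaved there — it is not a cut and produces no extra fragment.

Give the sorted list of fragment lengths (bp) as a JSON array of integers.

[2,3,4,5,5,6,6,7,8,8,8,8,9,10,11,11,12,14,14,14]

Scan for sites:
  GruVI CGCCCGC/6: at [17, 103, 117, 139] ⇒ [23, 109, 123, 145]
  UxaIV GCACGT/3: at [0, 27, 37, 63, 71, 95, 125] ⇒ [3, 30, 40, 66, 74, 98, 128]
  DwuV AGGAC/5: at [12, 43, 57, 77, 82, 132, 152, 158] ⇒ [17, 48, 62, 82, 87, 137, 157, 163]

All cut coordinates (distinct, sorted): [3, 17, 23, 30, 40, 48, 62, 66, 74, 82, 87, 98, 109, 123, 128, 137, 145, 157, 163]

Fragment lengths:
  [0,3): 3 bp
  [3,17): 14 bp
  [17,23): 6 bp
  [23,30): 7 bp
  [30,40): 10 bp
  [40,48): 8 bp
  [48,62): 14 bp
  [62,66): 4 bp
  [66,74): 8 bp
  [74,82): 8 bp
  [82,87): 5 bp
  [87,98): 11 bp
  [98,109): 11 bp
  [109,123): 14 bp
  [123,128): 5 bp
  [128,137): 9 bp
  [137,145): 8 bp
  [145,157): 12 bp
  [157,163): 6 bp
  [163,165): 2 bp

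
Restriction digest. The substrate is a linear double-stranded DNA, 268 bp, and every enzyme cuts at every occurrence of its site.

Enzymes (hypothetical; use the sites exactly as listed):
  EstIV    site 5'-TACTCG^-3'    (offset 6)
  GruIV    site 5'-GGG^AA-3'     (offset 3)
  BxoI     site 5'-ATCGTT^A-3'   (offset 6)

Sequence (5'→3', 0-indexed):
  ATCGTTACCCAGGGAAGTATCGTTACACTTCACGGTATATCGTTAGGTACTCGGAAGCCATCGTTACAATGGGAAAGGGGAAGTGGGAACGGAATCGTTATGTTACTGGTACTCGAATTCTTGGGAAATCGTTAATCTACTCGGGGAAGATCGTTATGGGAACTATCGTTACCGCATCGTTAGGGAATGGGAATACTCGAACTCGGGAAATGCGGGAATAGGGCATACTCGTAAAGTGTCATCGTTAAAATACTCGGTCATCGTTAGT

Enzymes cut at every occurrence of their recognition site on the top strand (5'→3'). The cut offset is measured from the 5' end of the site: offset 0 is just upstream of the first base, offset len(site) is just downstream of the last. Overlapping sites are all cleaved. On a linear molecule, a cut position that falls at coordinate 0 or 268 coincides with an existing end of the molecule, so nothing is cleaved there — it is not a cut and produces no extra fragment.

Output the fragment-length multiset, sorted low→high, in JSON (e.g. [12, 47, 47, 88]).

Per-enzyme occurrences:
  EstIV (TACTCG, off=6): starts [47, 109, 137, 193, 225, 250] → cuts [53, 115, 143, 199, 231, 256]
  GruIV (GGGAA, off=3): starts [11, 70, 77, 84, 122, 143, 157, 182, 188, 204, 213] → cuts [14, 73, 80, 87, 125, 146, 160, 185, 191, 207, 216]
  BxoI (ATCGTTA, off=6): starts [0, 18, 38, 59, 93, 127, 149, 164, 175, 240, 259] → cuts [6, 24, 44, 65, 99, 133, 155, 170, 181, 246, 265]

Pooled cuts: [6, 14, 24, 44, 53, 65, 73, 80, 87, 99, 115, 125, 133, 143, 146, 155, 160, 170, 181, 185, 191, 199, 207, 216, 231, 246, 256, 265]

Fragment lengths:
  [0,6): 6 bp
  [6,14): 8 bp
  [14,24): 10 bp
  [24,44): 20 bp
  [44,53): 9 bp
  [53,65): 12 bp
  [65,73): 8 bp
  [73,80): 7 bp
  [80,87): 7 bp
  [87,99): 12 bp
  [99,115): 16 bp
  [115,125): 10 bp
  [125,133): 8 bp
  [133,143): 10 bp
  [143,146): 3 bp
  [146,155): 9 bp
  [155,160): 5 bp
  [160,170): 10 bp
  [170,181): 11 bp
  [181,185): 4 bp
  [185,191): 6 bp
  [191,199): 8 bp
  [199,207): 8 bp
  [207,216): 9 bp
  [216,231): 15 bp
  [231,246): 15 bp
  [246,256): 10 bp
  [256,265): 9 bp
  [265,268): 3 bp

[3,3,4,5,6,6,7,7,8,8,8,8,8,9,9,9,9,10,10,10,10,10,11,12,12,15,15,16,20]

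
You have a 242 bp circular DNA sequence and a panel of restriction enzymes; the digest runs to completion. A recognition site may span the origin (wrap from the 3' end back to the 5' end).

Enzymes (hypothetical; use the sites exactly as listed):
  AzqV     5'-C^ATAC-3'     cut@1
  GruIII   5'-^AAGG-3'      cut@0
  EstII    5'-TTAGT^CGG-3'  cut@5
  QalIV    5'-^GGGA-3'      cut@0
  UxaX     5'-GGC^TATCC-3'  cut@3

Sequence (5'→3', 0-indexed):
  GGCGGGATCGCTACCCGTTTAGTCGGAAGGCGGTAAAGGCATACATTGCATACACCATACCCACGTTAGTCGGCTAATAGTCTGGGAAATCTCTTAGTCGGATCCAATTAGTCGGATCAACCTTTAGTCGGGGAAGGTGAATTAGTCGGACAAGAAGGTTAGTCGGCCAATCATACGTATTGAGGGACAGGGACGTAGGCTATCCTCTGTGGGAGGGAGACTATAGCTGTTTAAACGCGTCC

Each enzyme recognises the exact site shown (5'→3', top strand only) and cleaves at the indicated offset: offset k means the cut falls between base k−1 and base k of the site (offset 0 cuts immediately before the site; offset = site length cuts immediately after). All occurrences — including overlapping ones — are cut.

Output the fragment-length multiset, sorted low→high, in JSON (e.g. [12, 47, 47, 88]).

[2,3,3,4,5,6,7,8,9,9,9,9,10,11,11,13,13,14,14,15,16,20,31]

Per-enzyme occurrences:
  AzqV CATAC/1: at [39, 48, 55, 171] ⇒ [40, 49, 56, 172]
  GruIII AAGG/0: at [26, 35, 133, 154] ⇒ [26, 35, 133, 154]
  EstII TTAGTCGG/5: at [18, 65, 93, 107, 123, 141, 158] ⇒ [23, 70, 98, 112, 128, 146, 163]
  QalIV GGGA/0: at [3, 83, 130, 183, 189, 210, 214] ⇒ [3, 83, 130, 183, 189, 210, 214]
  UxaX GGCTATCC/3: at [197] ⇒ [200]

Pooled cuts: [3, 23, 26, 35, 40, 49, 56, 70, 83, 98, 112, 128, 130, 133, 146, 154, 163, 172, 183, 189, 200, 210, 214]

Fragments:
  3→23: 20 bp
  23→26: 3 bp
  26→35: 9 bp
  35→40: 5 bp
  40→49: 9 bp
  49→56: 7 bp
  56→70: 14 bp
  70→83: 13 bp
  83→98: 15 bp
  98→112: 14 bp
  112→128: 16 bp
  128→130: 2 bp
  130→133: 3 bp
  133→146: 13 bp
  146→154: 8 bp
  154→163: 9 bp
  163→172: 9 bp
  172→183: 11 bp
  183→189: 6 bp
  189→200: 11 bp
  200→210: 10 bp
  210→214: 4 bp
  214→3 (wrap): 242-214+3 = 31 bp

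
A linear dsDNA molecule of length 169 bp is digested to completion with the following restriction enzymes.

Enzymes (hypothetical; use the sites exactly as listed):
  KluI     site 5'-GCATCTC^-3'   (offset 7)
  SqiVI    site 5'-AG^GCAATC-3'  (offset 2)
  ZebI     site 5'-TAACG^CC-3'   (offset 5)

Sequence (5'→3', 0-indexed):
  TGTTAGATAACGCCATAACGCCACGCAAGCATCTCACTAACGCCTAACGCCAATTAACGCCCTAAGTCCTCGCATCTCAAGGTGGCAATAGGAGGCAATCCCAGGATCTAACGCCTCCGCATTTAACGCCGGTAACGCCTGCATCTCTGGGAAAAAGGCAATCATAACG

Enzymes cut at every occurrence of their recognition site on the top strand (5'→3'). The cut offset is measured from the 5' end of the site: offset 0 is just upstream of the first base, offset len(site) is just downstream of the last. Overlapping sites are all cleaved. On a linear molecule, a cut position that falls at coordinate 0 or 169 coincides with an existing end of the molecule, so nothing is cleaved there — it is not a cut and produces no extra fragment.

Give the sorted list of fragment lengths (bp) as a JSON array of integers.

[7,7,8,9,10,10,10,12,12,15,15,16,19,19]

Scan for sites:
  KluI (GCATCTC, off=7): starts [28, 71, 140] → cuts [35, 78, 147]
  SqiVI (AGGCAATC, off=2): starts [92, 155] → cuts [94, 157]
  ZebI (TAACGCC, off=5): starts [7, 15, 37, 44, 54, 108, 123, 132] → cuts [12, 20, 42, 49, 59, 113, 128, 137]

All cut coordinates (distinct, sorted): [12, 20, 35, 42, 49, 59, 78, 94, 113, 128, 137, 147, 157]

Fragment lengths:
  [0,12): 12 bp
  [12,20): 8 bp
  [20,35): 15 bp
  [35,42): 7 bp
  [42,49): 7 bp
  [49,59): 10 bp
  [59,78): 19 bp
  [78,94): 16 bp
  [94,113): 19 bp
  [113,128): 15 bp
  [128,137): 9 bp
  [137,147): 10 bp
  [147,157): 10 bp
  [157,169): 12 bp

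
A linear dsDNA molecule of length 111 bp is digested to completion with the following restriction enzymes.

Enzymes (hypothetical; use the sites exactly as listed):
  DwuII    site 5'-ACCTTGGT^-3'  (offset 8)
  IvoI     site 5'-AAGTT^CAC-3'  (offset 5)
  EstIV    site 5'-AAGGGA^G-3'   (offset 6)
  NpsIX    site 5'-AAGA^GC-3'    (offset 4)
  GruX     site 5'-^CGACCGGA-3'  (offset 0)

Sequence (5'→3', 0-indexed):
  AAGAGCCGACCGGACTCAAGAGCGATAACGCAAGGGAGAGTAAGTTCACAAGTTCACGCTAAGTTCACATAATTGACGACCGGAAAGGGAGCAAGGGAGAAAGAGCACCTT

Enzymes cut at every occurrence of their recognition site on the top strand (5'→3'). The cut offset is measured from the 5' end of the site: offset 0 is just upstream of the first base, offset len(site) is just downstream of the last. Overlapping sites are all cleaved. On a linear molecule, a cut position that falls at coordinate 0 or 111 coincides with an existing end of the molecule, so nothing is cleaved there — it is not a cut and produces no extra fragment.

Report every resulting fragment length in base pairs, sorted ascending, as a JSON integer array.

[2,4,6,7,8,8,9,11,11,14,15,16]

Scan for sites:
  DwuII (ACCTTGGT, off=8): no sites
  IvoI (AAGTTCAC, off=5): starts [41, 49, 60] → cuts [46, 54, 65]
  EstIV (AAGGGAG, off=6): starts [31, 84, 92] → cuts [37, 90, 98]
  NpsIX (AAGAGC, off=4): starts [0, 17, 100] → cuts [4, 21, 104]
  GruX (CGACCGGA, off=0): starts [6, 76] → cuts [6, 76]

Pooled cuts: [4, 6, 21, 37, 46, 54, 65, 76, 90, 98, 104]

Fragment lengths:
  [0,4): 4 bp
  [4,6): 2 bp
  [6,21): 15 bp
  [21,37): 16 bp
  [37,46): 9 bp
  [46,54): 8 bp
  [54,65): 11 bp
  [65,76): 11 bp
  [76,90): 14 bp
  [90,98): 8 bp
  [98,104): 6 bp
  [104,111): 7 bp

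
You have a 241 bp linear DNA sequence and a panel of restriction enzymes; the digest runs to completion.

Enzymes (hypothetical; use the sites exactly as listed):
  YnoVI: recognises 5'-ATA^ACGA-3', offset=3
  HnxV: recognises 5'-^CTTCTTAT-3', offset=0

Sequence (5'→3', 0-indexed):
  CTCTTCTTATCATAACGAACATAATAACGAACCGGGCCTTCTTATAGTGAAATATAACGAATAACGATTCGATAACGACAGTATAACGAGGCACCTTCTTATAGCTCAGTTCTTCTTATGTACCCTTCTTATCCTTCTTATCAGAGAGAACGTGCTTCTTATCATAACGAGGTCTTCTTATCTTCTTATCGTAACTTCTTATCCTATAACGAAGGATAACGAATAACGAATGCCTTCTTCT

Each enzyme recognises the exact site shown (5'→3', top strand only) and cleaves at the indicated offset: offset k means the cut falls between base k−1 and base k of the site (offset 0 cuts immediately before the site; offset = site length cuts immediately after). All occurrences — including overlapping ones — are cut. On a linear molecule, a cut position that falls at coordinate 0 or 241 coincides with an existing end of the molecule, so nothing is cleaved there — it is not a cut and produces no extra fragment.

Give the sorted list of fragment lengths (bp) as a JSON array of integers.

[2,7,7,7,8,9,9,10,11,11,11,12,12,12,13,13,14,16,17,19,21]

Site scan:
  YnoVI (ATAACGA, off=3): starts [11, 23, 53, 60, 71, 82, 163, 205, 215, 222] → cuts [14, 26, 56, 63, 74, 85, 166, 208, 218, 225]
  HnxV (CTTCTTAT, off=0): starts [2, 37, 94, 111, 124, 133, 154, 173, 181, 194] → cuts [2, 37, 94, 111, 124, 133, 154, 173, 181, 194]

Pooled cuts: [2, 14, 26, 37, 56, 63, 74, 85, 94, 111, 124, 133, 154, 166, 173, 181, 194, 208, 218, 225]

Fragments:
  [0,2): 2 bp
  [2,14): 12 bp
  [14,26): 12 bp
  [26,37): 11 bp
  [37,56): 19 bp
  [56,63): 7 bp
  [63,74): 11 bp
  [74,85): 11 bp
  [85,94): 9 bp
  [94,111): 17 bp
  [111,124): 13 bp
  [124,133): 9 bp
  [133,154): 21 bp
  [154,166): 12 bp
  [166,173): 7 bp
  [173,181): 8 bp
  [181,194): 13 bp
  [194,208): 14 bp
  [208,218): 10 bp
  [218,225): 7 bp
  [225,241): 16 bp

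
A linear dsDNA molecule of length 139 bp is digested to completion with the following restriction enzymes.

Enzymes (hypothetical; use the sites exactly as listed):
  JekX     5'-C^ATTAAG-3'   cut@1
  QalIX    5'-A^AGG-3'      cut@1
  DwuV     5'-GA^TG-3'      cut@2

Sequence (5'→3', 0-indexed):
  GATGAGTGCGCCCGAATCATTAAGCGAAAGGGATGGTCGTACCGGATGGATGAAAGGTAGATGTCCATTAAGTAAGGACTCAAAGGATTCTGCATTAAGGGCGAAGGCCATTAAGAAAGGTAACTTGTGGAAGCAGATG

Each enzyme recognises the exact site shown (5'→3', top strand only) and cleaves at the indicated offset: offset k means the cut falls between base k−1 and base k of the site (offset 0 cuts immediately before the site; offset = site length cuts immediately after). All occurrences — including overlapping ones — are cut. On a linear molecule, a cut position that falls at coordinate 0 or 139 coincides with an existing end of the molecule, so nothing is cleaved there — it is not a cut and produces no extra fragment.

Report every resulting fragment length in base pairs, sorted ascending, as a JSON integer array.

Per-enzyme occurrences:
  JekX (CATTAAG, off=1): starts [17, 65, 92, 108] → cuts [18, 66, 93, 109]
  QalIX (AAGG, off=1): starts [27, 53, 73, 82, 96, 103, 116] → cuts [28, 54, 74, 83, 97, 104, 117]
  DwuV (GATG, off=2): starts [0, 31, 44, 48, 59, 135] → cuts [2, 33, 46, 50, 61, 137]

Pooled cuts: [2, 18, 28, 33, 46, 50, 54, 61, 66, 74, 83, 93, 97, 104, 109, 117, 137]

Fragment lengths:
  [0,2): 2 bp
  [2,18): 16 bp
  [18,28): 10 bp
  [28,33): 5 bp
  [33,46): 13 bp
  [46,50): 4 bp
  [50,54): 4 bp
  [54,61): 7 bp
  [61,66): 5 bp
  [66,74): 8 bp
  [74,83): 9 bp
  [83,93): 10 bp
  [93,97): 4 bp
  [97,104): 7 bp
  [104,109): 5 bp
  [109,117): 8 bp
  [117,137): 20 bp
  [137,139): 2 bp

[2,2,4,4,4,5,5,5,7,7,8,8,9,10,10,13,16,20]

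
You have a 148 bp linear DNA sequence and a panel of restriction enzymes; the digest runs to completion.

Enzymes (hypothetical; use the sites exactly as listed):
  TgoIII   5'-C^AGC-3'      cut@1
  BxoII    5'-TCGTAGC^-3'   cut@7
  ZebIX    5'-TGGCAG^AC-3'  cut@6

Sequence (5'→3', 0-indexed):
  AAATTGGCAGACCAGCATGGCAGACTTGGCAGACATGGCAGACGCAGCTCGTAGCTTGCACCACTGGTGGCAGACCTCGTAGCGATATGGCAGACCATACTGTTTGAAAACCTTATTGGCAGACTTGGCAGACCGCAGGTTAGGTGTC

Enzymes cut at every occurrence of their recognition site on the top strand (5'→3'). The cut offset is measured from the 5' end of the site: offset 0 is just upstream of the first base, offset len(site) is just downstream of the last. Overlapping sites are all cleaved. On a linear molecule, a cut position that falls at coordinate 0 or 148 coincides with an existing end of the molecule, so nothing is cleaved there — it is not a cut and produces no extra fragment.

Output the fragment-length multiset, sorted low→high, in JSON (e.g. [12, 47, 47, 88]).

Site scan:
  TgoIII CAGC/1: at [12, 44] ⇒ [13, 45]
  BxoII TCGTAGC/7: at [48, 76] ⇒ [55, 83]
  ZebIX TGGCAGAC/6: at [4, 17, 26, 35, 67, 87, 116, 125] ⇒ [10, 23, 32, 41, 73, 93, 122, 131]

All cut coordinates (distinct, sorted): [10, 13, 23, 32, 41, 45, 55, 73, 83, 93, 122, 131]

Fragment lengths:
  [0,10): 10 bp
  [10,13): 3 bp
  [13,23): 10 bp
  [23,32): 9 bp
  [32,41): 9 bp
  [41,45): 4 bp
  [45,55): 10 bp
  [55,73): 18 bp
  [73,83): 10 bp
  [83,93): 10 bp
  [93,122): 29 bp
  [122,131): 9 bp
  [131,148): 17 bp

[3,4,9,9,9,10,10,10,10,10,17,18,29]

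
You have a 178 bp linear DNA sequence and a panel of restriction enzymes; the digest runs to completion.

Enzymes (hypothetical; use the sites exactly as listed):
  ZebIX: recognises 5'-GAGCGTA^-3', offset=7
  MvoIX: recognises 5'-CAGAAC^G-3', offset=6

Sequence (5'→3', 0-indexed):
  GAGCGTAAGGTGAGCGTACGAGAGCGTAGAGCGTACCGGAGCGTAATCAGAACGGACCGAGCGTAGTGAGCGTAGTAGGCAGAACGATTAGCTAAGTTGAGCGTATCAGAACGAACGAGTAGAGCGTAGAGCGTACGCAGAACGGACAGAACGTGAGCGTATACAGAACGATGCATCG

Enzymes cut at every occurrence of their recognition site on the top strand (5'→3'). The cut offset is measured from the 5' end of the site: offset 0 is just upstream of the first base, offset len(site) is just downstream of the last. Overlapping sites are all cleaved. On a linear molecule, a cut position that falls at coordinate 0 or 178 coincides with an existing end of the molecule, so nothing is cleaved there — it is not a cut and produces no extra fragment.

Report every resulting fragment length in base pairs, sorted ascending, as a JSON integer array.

[7,7,7,7,8,8,8,9,9,9,9,10,10,11,11,12,16,20]

Site scan:
  ZebIX (GAGCGTA, off=7): starts [0, 11, 21, 28, 38, 58, 67, 98, 121, 128, 154] → cuts [7, 18, 28, 35, 45, 65, 74, 105, 128, 135, 161]
  MvoIX (CAGAACG, off=6): starts [47, 79, 106, 137, 146, 163] → cuts [53, 85, 112, 143, 152, 169]

All cut coordinates (distinct, sorted): [7, 18, 28, 35, 45, 53, 65, 74, 85, 105, 112, 128, 135, 143, 152, 161, 169]

Fragment lengths:
  [0,7): 7 bp
  [7,18): 11 bp
  [18,28): 10 bp
  [28,35): 7 bp
  [35,45): 10 bp
  [45,53): 8 bp
  [53,65): 12 bp
  [65,74): 9 bp
  [74,85): 11 bp
  [85,105): 20 bp
  [105,112): 7 bp
  [112,128): 16 bp
  [128,135): 7 bp
  [135,143): 8 bp
  [143,152): 9 bp
  [152,161): 9 bp
  [161,169): 8 bp
  [169,178): 9 bp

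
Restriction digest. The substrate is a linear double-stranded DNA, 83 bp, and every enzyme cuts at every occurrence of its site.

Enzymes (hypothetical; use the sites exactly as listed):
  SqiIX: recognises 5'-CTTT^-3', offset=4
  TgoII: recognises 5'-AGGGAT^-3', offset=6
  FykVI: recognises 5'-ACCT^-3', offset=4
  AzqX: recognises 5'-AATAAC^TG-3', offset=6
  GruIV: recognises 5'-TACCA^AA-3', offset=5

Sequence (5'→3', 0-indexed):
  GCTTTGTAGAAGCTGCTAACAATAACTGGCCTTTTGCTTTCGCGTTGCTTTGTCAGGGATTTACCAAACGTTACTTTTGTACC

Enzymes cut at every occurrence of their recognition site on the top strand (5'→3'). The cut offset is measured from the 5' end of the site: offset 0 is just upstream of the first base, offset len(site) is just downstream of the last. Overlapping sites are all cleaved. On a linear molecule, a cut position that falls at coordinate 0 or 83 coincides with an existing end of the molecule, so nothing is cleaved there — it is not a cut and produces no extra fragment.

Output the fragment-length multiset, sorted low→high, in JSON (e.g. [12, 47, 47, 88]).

[5,6,6,6,8,9,11,11,21]

Per-enzyme occurrences:
  SqiIX CTTT/4: at [1, 30, 36, 47, 73] ⇒ [5, 34, 40, 51, 77]
  TgoII AGGGAT/6: at [54] ⇒ [60]
  FykVI (ACCT, off=4): no sites
  AzqX AATAACTG/6: at [20] ⇒ [26]
  GruIV TACCAAA/5: at [61] ⇒ [66]

Pooled cuts: [5, 26, 34, 40, 51, 60, 66, 77]

Fragments:
  [0,5): 5 bp
  [5,26): 21 bp
  [26,34): 8 bp
  [34,40): 6 bp
  [40,51): 11 bp
  [51,60): 9 bp
  [60,66): 6 bp
  [66,77): 11 bp
  [77,83): 6 bp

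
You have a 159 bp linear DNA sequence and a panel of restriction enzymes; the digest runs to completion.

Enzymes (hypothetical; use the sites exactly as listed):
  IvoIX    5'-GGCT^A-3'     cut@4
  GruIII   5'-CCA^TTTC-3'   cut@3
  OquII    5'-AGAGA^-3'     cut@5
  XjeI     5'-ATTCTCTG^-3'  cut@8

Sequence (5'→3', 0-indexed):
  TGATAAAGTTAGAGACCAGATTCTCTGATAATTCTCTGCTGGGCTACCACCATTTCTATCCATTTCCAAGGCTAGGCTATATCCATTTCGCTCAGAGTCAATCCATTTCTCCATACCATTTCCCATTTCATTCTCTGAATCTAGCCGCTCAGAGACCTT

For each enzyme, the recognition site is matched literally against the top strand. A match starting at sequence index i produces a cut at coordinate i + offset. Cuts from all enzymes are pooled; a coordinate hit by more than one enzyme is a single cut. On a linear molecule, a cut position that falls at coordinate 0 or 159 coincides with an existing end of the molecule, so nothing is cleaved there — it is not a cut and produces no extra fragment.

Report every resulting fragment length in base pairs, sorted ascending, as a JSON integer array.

[4,5,7,7,7,7,10,11,11,12,12,13,15,18,20]

Scan for sites:
  IvoIX (GGCTA, off=4): starts [41, 69, 74] → cuts [45, 73, 78]
  GruIII (CCATTTC, off=3): starts [49, 59, 82, 102, 115, 122] → cuts [52, 62, 85, 105, 118, 125]
  OquII (AGAGA, off=5): starts [10, 150] → cuts [15, 155]
  XjeI (ATTCTCTG, off=8): starts [19, 30, 129] → cuts [27, 38, 137]

All cut coordinates (distinct, sorted): [15, 27, 38, 45, 52, 62, 73, 78, 85, 105, 118, 125, 137, 155]

Fragment lengths:
  [0,15): 15 bp
  [15,27): 12 bp
  [27,38): 11 bp
  [38,45): 7 bp
  [45,52): 7 bp
  [52,62): 10 bp
  [62,73): 11 bp
  [73,78): 5 bp
  [78,85): 7 bp
  [85,105): 20 bp
  [105,118): 13 bp
  [118,125): 7 bp
  [125,137): 12 bp
  [137,155): 18 bp
  [155,159): 4 bp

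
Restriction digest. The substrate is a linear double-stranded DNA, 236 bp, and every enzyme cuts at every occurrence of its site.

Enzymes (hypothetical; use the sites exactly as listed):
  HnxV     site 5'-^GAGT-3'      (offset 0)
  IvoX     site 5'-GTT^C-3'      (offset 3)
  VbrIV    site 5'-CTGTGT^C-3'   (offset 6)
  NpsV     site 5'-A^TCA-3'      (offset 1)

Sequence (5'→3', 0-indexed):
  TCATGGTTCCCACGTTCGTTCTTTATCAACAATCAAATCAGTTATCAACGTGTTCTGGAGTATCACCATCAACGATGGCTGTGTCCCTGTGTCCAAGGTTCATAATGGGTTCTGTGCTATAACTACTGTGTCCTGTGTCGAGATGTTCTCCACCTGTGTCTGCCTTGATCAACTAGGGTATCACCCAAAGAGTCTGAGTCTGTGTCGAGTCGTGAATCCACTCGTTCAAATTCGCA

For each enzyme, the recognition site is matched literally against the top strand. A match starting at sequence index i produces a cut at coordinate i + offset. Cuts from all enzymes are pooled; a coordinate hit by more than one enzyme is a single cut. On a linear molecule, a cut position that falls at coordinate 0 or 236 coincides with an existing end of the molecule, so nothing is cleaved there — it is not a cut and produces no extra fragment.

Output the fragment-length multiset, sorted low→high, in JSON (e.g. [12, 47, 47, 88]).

Scan for sites:
  HnxV GAGT/0: at [57, 189, 195, 206] ⇒ [57, 189, 195, 206]
  IvoX GTTC/3: at [5, 13, 17, 51, 97, 108, 144, 223] ⇒ [8, 16, 20, 54, 100, 111, 147, 226]
  VbrIV CTGTGTC/6: at [78, 86, 125, 132, 153, 199] ⇒ [84, 92, 131, 138, 159, 205]
  NpsV ATCA/1: at [24, 31, 36, 43, 61, 67, 167, 179] ⇒ [25, 32, 37, 44, 62, 68, 168, 180]

All cut coordinates (distinct, sorted): [8, 16, 20, 25, 32, 37, 44, 54, 57, 62, 68, 84, 92, 100, 111, 131, 138, 147, 159, 168, 180, 189, 195, 205, 206, 226]

Fragment lengths:
  [0,8): 8 bp
  [8,16): 8 bp
  [16,20): 4 bp
  [20,25): 5 bp
  [25,32): 7 bp
  [32,37): 5 bp
  [37,44): 7 bp
  [44,54): 10 bp
  [54,57): 3 bp
  [57,62): 5 bp
  [62,68): 6 bp
  [68,84): 16 bp
  [84,92): 8 bp
  [92,100): 8 bp
  [100,111): 11 bp
  [111,131): 20 bp
  [131,138): 7 bp
  [138,147): 9 bp
  [147,159): 12 bp
  [159,168): 9 bp
  [168,180): 12 bp
  [180,189): 9 bp
  [189,195): 6 bp
  [195,205): 10 bp
  [205,206): 1 bp
  [206,226): 20 bp
  [226,236): 10 bp

[1,3,4,5,5,5,6,6,7,7,7,8,8,8,8,9,9,9,10,10,10,11,12,12,16,20,20]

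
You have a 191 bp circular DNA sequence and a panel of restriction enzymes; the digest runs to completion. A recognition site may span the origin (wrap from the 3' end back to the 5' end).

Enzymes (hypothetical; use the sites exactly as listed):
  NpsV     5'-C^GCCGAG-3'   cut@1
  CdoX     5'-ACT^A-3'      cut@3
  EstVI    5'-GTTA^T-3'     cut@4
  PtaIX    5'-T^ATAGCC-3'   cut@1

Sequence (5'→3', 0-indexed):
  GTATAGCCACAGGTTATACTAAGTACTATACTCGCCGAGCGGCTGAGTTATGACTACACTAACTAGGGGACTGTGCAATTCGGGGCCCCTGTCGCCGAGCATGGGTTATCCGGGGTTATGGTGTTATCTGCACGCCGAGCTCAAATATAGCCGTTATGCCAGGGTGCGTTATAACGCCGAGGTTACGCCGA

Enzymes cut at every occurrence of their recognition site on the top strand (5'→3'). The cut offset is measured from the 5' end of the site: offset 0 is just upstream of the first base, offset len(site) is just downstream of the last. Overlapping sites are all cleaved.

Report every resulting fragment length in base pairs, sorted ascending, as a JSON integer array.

[4,4,4,5,5,6,7,7,7,8,10,10,11,13,14,15,15,17,29]

Site scan:
  NpsV (CGCCGAG, off=1): starts [32, 92, 132, 174, 185] → cuts [33, 93, 133, 175, 186]
  CdoX (ACTA, off=3): starts [17, 24, 52, 57, 61] → cuts [20, 27, 55, 60, 64]
  EstVI (GTTAT, off=4): starts [12, 46, 104, 114, 122, 152, 167] → cuts [16, 50, 108, 118, 126, 156, 171]
  PtaIX (TATAGCC, off=1): starts [1, 145] → cuts [2, 146]

All cut coordinates (distinct, sorted): [2, 16, 20, 27, 33, 50, 55, 60, 64, 93, 108, 118, 126, 133, 146, 156, 171, 175, 186]

Fragment lengths:
  2→16: 14 bp
  16→20: 4 bp
  20→27: 7 bp
  27→33: 6 bp
  33→50: 17 bp
  50→55: 5 bp
  55→60: 5 bp
  60→64: 4 bp
  64→93: 29 bp
  93→108: 15 bp
  108→118: 10 bp
  118→126: 8 bp
  126→133: 7 bp
  133→146: 13 bp
  146→156: 10 bp
  156→171: 15 bp
  171→175: 4 bp
  175→186: 11 bp
  186→2 (wrap): 191-186+2 = 7 bp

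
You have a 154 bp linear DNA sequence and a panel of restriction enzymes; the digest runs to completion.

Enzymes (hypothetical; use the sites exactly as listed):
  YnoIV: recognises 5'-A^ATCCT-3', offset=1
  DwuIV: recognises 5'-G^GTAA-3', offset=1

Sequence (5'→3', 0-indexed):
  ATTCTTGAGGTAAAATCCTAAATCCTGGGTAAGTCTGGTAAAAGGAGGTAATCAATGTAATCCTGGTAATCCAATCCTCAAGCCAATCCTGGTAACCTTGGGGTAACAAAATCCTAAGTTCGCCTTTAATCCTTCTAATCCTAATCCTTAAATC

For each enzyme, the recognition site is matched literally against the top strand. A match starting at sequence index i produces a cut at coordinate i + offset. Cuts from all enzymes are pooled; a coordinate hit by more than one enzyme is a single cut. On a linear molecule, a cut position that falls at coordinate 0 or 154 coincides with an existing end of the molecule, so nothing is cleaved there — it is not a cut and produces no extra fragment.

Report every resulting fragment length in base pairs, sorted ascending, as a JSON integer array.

Per-enzyme occurrences:
  YnoIV (AATCCT, off=1): starts [13, 20, 58, 72, 84, 109, 127, 136, 142] → cuts [14, 21, 59, 73, 85, 110, 128, 137, 143]
  DwuIV (GGTAA, off=1): starts [8, 27, 36, 46, 64, 90, 101] → cuts [9, 28, 37, 47, 65, 91, 102]

Pooled cuts: [9, 14, 21, 28, 37, 47, 59, 65, 73, 85, 91, 102, 110, 128, 137, 143]

Fragments:
  [0,9): 9 bp
  [9,14): 5 bp
  [14,21): 7 bp
  [21,28): 7 bp
  [28,37): 9 bp
  [37,47): 10 bp
  [47,59): 12 bp
  [59,65): 6 bp
  [65,73): 8 bp
  [73,85): 12 bp
  [85,91): 6 bp
  [91,102): 11 bp
  [102,110): 8 bp
  [110,128): 18 bp
  [128,137): 9 bp
  [137,143): 6 bp
  [143,154): 11 bp

[5,6,6,6,7,7,8,8,9,9,9,10,11,11,12,12,18]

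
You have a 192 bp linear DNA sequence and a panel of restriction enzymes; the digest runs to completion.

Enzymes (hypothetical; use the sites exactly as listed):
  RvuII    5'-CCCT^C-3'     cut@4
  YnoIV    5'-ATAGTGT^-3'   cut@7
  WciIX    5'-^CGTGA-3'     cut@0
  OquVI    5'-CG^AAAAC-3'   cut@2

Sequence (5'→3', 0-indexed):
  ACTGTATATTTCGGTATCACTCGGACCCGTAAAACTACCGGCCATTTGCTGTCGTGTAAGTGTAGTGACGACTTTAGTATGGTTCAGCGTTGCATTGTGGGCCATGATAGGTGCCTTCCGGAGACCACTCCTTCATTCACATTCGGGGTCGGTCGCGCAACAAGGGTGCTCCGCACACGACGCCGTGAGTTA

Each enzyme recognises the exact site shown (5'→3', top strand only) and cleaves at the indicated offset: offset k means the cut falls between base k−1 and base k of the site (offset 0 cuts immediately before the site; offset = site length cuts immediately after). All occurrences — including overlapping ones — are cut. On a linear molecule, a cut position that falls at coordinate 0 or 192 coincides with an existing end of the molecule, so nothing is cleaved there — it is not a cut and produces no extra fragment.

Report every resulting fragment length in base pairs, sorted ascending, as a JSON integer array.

Site scan:
  RvuII (CCCTC, off=4): no sites
  YnoIV (ATAGTGT, off=7): no sites
  WciIX (CGTGA, off=0): starts [183] → cuts [183]
  OquVI (CGAAAAC, off=2): no sites

Pooled cuts: [183]

Fragment lengths:
  [0,183): 183 bp
  [183,192): 9 bp

[9,183]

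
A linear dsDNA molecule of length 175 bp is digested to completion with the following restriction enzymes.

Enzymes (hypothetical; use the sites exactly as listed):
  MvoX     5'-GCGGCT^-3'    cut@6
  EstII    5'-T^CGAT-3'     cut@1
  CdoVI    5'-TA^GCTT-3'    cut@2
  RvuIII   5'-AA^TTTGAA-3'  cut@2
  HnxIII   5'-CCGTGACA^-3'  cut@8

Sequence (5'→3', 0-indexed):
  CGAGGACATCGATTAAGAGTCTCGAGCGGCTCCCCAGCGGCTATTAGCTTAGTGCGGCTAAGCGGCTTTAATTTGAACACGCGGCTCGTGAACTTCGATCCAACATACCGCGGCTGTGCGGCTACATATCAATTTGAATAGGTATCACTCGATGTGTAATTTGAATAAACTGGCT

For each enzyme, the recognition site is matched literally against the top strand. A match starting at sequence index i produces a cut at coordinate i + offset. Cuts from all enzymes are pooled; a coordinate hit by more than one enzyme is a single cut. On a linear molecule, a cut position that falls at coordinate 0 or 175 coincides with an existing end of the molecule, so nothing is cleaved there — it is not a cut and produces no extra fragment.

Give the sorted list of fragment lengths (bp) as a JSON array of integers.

Site scan:
  MvoX GCGGCT/6: at [25, 36, 53, 61, 80, 109, 117] ⇒ [31, 42, 59, 67, 86, 115, 123]
  EstII TCGAT/1: at [8, 94, 148] ⇒ [9, 95, 149]
  CdoVI TAGCTT/2: at [44] ⇒ [46]
  RvuIII AATTTGAA/2: at [69, 130, 157] ⇒ [71, 132, 159]
  HnxIII (CCGTGACA, off=8): no sites

All cut coordinates (distinct, sorted): [9, 31, 42, 46, 59, 67, 71, 86, 95, 115, 123, 132, 149, 159]

Fragments:
  [0,9): 9 bp
  [9,31): 22 bp
  [31,42): 11 bp
  [42,46): 4 bp
  [46,59): 13 bp
  [59,67): 8 bp
  [67,71): 4 bp
  [71,86): 15 bp
  [86,95): 9 bp
  [95,115): 20 bp
  [115,123): 8 bp
  [123,132): 9 bp
  [132,149): 17 bp
  [149,159): 10 bp
  [159,175): 16 bp

[4,4,8,8,9,9,9,10,11,13,15,16,17,20,22]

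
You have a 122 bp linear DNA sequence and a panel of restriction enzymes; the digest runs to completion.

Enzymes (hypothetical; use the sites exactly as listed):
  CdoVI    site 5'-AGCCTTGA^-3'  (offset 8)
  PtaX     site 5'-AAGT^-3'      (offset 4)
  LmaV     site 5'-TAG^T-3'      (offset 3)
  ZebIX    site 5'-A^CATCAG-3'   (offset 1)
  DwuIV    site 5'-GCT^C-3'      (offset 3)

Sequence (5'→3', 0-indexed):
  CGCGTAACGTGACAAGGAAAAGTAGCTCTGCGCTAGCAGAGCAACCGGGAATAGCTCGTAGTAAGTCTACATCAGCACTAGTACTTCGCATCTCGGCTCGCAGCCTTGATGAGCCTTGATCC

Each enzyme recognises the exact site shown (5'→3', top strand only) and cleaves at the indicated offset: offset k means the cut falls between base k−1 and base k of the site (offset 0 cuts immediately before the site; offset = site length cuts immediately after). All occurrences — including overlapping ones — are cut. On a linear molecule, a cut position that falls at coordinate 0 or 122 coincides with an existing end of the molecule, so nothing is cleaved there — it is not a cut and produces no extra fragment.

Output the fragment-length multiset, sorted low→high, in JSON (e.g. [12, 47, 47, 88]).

Site scan:
  CdoVI AGCCTTGA/8: at [101, 111] ⇒ [109, 119]
  PtaX AAGT/4: at [19, 62] ⇒ [23, 66]
  LmaV TAGT/3: at [58, 78] ⇒ [61, 81]
  ZebIX ACATCAG/1: at [68] ⇒ [69]
  DwuIV GCTC/3: at [24, 53, 95] ⇒ [27, 56, 98]

All cut coordinates (distinct, sorted): [23, 27, 56, 61, 66, 69, 81, 98, 109, 119]

Fragments:
  [0,23): 23 bp
  [23,27): 4 bp
  [27,56): 29 bp
  [56,61): 5 bp
  [61,66): 5 bp
  [66,69): 3 bp
  [69,81): 12 bp
  [81,98): 17 bp
  [98,109): 11 bp
  [109,119): 10 bp
  [119,122): 3 bp

[3,3,4,5,5,10,11,12,17,23,29]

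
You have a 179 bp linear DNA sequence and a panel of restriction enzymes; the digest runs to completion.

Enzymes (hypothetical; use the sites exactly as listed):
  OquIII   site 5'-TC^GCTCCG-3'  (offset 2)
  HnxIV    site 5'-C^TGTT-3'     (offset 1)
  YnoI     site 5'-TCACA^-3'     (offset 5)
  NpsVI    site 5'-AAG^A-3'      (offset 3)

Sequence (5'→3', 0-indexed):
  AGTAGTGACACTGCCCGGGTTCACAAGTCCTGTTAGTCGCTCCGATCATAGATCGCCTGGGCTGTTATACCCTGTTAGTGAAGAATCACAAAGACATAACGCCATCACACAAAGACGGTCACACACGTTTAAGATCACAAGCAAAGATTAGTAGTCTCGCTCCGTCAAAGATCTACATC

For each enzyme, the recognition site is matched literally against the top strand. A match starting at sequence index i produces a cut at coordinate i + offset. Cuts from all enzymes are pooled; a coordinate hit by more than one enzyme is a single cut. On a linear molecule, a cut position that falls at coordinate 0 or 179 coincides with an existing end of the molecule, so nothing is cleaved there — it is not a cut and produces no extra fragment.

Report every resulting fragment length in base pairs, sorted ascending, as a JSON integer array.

Site scan:
  OquIII (TCGCTCCG, off=2): starts [36, 156] → cuts [38, 158]
  HnxIV (CTGTT, off=1): starts [29, 61, 71] → cuts [30, 62, 72]
  YnoI (TCACA, off=5): starts [20, 85, 104, 118, 134] → cuts [25, 90, 109, 123, 139]
  NpsVI (AAGA, off=3): starts [80, 90, 111, 130, 143, 167] → cuts [83, 93, 114, 133, 146, 170]

Pooled cuts: [25, 30, 38, 62, 72, 83, 90, 93, 109, 114, 123, 133, 139, 146, 158, 170]

Fragments:
  [0,25): 25 bp
  [25,30): 5 bp
  [30,38): 8 bp
  [38,62): 24 bp
  [62,72): 10 bp
  [72,83): 11 bp
  [83,90): 7 bp
  [90,93): 3 bp
  [93,109): 16 bp
  [109,114): 5 bp
  [114,123): 9 bp
  [123,133): 10 bp
  [133,139): 6 bp
  [139,146): 7 bp
  [146,158): 12 bp
  [158,170): 12 bp
  [170,179): 9 bp

[3,5,5,6,7,7,8,9,9,10,10,11,12,12,16,24,25]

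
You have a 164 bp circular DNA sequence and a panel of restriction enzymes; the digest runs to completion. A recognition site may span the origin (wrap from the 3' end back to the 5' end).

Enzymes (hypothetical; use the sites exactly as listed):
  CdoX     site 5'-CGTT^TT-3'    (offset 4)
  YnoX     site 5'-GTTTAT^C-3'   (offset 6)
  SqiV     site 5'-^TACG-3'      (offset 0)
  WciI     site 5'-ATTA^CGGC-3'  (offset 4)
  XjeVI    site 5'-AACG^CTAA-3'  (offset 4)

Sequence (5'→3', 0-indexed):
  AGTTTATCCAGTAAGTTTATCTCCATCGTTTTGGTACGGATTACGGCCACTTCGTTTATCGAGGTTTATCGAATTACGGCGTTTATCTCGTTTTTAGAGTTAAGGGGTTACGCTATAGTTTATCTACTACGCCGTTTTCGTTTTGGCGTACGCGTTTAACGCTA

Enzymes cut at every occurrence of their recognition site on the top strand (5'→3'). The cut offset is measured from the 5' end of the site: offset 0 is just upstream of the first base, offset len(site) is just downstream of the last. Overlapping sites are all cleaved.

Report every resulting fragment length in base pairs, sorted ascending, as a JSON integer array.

[2,2,4,4,5,6,6,6,7,9,10,10,10,10,13,13,15,16,16]

Per-enzyme occurrences:
  CdoX (CGTTTT, off=4): starts [26, 88, 132, 138] → cuts [30, 92, 136, 142]
  YnoX (GTTTATC, off=6): starts [1, 14, 53, 63, 80, 117] → cuts [7, 20, 59, 69, 86, 123]
  SqiV (TACG, off=0): starts [34, 41, 74, 108, 127, 148] → cuts [34, 41, 74, 108, 127, 148]
  WciI (ATTACGGC, off=4): starts [39, 72] → cuts [43, 76]
  XjeVI (AACGCTAA, off=4): starts [157] → cuts [161]

All cut coordinates (distinct, sorted): [7, 20, 30, 34, 41, 43, 59, 69, 74, 76, 86, 92, 108, 123, 127, 136, 142, 148, 161]

Fragments:
  7→20: 13 bp
  20→30: 10 bp
  30→34: 4 bp
  34→41: 7 bp
  41→43: 2 bp
  43→59: 16 bp
  59→69: 10 bp
  69→74: 5 bp
  74→76: 2 bp
  76→86: 10 bp
  86→92: 6 bp
  92→108: 16 bp
  108→123: 15 bp
  123→127: 4 bp
  127→136: 9 bp
  136→142: 6 bp
  142→148: 6 bp
  148→161: 13 bp
  161→7 (wrap): 164-161+7 = 10 bp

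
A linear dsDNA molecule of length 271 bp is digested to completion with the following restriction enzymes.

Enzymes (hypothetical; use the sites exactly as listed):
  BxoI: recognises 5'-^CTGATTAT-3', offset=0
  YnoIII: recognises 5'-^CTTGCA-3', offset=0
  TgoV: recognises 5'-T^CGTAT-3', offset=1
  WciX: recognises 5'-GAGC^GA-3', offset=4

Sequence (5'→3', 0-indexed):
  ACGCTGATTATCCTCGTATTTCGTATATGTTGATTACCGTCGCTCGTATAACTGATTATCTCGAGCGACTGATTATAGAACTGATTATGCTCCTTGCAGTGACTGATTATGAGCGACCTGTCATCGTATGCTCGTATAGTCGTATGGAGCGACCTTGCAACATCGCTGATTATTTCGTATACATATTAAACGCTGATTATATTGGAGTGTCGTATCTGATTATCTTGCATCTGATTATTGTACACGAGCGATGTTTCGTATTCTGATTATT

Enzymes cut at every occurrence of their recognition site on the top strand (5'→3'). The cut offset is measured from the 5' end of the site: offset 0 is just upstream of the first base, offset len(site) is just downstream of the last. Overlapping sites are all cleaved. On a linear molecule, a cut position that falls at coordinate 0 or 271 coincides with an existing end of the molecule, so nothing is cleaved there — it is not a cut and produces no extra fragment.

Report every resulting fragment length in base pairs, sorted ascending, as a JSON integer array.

Site scan:
  BxoI (CTGATTAT, off=0): starts [3, 51, 68, 80, 102, 165, 192, 215, 230, 262] → cuts [3, 51, 68, 80, 102, 165, 192, 215, 230, 262]
  YnoIII (CTTGCA, off=0): starts [92, 153, 223] → cuts [92, 153, 223]
  TgoV (TCGTAT, off=1): starts [13, 20, 43, 123, 131, 139, 174, 209, 255] → cuts [14, 21, 44, 124, 132, 140, 175, 210, 256]
  WciX (GAGCGA, off=4): starts [62, 110, 146, 245] → cuts [66, 114, 150, 249]

All cut coordinates (distinct, sorted): [3, 14, 21, 44, 51, 66, 68, 80, 92, 102, 114, 124, 132, 140, 150, 153, 165, 175, 192, 210, 215, 223, 230, 249, 256, 262]

Fragment lengths:
  [0,3): 3 bp
  [3,14): 11 bp
  [14,21): 7 bp
  [21,44): 23 bp
  [44,51): 7 bp
  [51,66): 15 bp
  [66,68): 2 bp
  [68,80): 12 bp
  [80,92): 12 bp
  [92,102): 10 bp
  [102,114): 12 bp
  [114,124): 10 bp
  [124,132): 8 bp
  [132,140): 8 bp
  [140,150): 10 bp
  [150,153): 3 bp
  [153,165): 12 bp
  [165,175): 10 bp
  [175,192): 17 bp
  [192,210): 18 bp
  [210,215): 5 bp
  [215,223): 8 bp
  [223,230): 7 bp
  [230,249): 19 bp
  [249,256): 7 bp
  [256,262): 6 bp
  [262,271): 9 bp

[2,3,3,5,6,7,7,7,7,8,8,8,9,10,10,10,10,11,12,12,12,12,15,17,18,19,23]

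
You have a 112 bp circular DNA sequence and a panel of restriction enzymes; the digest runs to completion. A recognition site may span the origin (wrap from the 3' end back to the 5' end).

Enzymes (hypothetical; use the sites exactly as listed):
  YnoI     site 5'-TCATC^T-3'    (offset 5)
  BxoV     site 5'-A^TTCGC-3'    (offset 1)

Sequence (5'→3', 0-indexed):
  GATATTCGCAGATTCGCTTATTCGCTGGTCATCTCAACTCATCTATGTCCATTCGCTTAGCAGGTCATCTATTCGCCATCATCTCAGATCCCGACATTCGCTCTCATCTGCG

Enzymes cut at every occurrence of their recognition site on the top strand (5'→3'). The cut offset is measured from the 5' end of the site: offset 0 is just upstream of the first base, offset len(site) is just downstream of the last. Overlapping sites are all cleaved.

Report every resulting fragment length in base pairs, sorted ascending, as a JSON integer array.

Scan for sites:
  YnoI TCATCT/5: at [28, 38, 64, 78, 103] ⇒ [33, 43, 69, 83, 108]
  BxoV ATTCGC/1: at [3, 11, 19, 50, 70, 95] ⇒ [4, 12, 20, 51, 71, 96]

All cut coordinates (distinct, sorted): [4, 12, 20, 33, 43, 51, 69, 71, 83, 96, 108]

Fragments:
  4→12: 8 bp
  12→20: 8 bp
  20→33: 13 bp
  33→43: 10 bp
  43→51: 8 bp
  51→69: 18 bp
  69→71: 2 bp
  71→83: 12 bp
  83→96: 13 bp
  96→108: 12 bp
  108→4 (wrap): 112-108+4 = 8 bp

[2,8,8,8,8,10,12,12,13,13,18]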